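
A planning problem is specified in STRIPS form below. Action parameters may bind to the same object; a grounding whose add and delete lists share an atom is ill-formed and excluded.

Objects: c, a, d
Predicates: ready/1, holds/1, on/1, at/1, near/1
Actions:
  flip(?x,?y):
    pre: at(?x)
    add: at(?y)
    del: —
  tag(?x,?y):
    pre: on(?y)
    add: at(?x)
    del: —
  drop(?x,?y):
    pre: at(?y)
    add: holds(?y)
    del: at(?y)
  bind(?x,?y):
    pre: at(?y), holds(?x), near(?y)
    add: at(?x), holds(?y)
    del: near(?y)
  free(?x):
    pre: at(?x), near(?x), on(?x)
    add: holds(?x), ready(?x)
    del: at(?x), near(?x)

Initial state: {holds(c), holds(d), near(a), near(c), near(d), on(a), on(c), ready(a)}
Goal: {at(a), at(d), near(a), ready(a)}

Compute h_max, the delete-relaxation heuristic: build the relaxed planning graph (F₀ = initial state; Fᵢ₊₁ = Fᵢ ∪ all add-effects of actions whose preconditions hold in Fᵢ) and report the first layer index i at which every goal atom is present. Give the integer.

1

F0 = init (8 atoms)
F1 = F0 ∪ {at(a), at(c), at(d)}  (11 atoms)
goal ⊆ F1  ⇒  h_max = 1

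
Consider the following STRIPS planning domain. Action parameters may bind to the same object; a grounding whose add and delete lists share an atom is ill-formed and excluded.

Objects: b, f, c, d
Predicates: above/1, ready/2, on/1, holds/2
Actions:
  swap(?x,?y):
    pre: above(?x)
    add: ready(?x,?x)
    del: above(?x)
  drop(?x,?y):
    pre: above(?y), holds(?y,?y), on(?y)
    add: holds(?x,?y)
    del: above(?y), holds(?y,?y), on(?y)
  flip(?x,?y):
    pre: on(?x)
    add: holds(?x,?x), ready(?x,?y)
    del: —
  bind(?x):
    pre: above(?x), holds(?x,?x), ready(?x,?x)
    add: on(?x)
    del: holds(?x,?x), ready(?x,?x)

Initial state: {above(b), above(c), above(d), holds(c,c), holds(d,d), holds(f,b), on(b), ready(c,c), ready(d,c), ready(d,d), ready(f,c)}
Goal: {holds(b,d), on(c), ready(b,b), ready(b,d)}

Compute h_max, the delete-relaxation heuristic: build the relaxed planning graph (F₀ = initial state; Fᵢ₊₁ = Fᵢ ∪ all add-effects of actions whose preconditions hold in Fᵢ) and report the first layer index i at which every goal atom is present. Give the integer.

F0 = init (11 atoms)
F1 = F0 ∪ {holds(b,b), on(c), on(d), ready(b,b), ready(b,c), ready(b,d), ready(b,f)}  (18 atoms)
F2 = F1 ∪ {holds(b,c), holds(b,d), holds(c,b), holds(c,d), holds(d,b), holds(d,c), holds(f,c), holds(f,d), ready(c,b), ready(c,d), ready(c,f), ready(d,b), ready(d,f)}  (31 atoms)
goal ⊆ F2  ⇒  h_max = 2

2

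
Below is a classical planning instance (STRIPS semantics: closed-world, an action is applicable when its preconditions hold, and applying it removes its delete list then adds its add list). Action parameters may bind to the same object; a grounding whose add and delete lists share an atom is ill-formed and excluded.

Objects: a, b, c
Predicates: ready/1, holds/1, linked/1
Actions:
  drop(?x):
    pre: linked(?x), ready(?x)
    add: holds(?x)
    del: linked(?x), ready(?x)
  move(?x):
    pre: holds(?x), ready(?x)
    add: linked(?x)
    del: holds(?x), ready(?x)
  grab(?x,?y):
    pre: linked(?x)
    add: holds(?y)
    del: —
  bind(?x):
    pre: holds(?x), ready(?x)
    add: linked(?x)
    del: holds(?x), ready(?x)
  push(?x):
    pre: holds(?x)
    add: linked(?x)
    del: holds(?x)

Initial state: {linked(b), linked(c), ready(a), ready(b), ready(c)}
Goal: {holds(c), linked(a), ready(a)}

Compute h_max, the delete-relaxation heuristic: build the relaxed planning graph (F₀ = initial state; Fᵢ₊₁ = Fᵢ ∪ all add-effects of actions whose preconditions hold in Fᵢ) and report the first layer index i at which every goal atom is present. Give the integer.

F0 = init (5 atoms)
F1 = F0 ∪ {holds(a), holds(b), holds(c)}  (8 atoms)
F2 = F1 ∪ {linked(a)}  (9 atoms)
goal ⊆ F2  ⇒  h_max = 2

2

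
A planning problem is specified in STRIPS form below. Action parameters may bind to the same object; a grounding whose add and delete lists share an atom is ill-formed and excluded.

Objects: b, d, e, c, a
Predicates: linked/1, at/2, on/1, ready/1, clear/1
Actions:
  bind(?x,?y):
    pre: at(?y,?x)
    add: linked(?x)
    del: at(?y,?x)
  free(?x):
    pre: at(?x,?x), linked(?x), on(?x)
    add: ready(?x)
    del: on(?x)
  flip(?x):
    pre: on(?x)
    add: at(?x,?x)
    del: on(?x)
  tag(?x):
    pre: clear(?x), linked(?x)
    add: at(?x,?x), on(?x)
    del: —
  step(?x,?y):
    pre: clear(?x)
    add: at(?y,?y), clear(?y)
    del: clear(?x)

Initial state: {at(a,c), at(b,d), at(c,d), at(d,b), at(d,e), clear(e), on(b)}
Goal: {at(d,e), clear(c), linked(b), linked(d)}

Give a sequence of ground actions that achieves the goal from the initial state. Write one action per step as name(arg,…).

1. bind(b,d)  →  {at(a,c), at(b,d), at(c,d), at(d,e), clear(e), linked(b), on(b)}
2. bind(d,b)  →  {at(a,c), at(c,d), at(d,e), clear(e), linked(b), linked(d), on(b)}
3. step(e,c)  →  {at(a,c), at(c,c), at(c,d), at(d,e), clear(c), linked(b), linked(d), on(b)}

bind(b,d); bind(d,b); step(e,c)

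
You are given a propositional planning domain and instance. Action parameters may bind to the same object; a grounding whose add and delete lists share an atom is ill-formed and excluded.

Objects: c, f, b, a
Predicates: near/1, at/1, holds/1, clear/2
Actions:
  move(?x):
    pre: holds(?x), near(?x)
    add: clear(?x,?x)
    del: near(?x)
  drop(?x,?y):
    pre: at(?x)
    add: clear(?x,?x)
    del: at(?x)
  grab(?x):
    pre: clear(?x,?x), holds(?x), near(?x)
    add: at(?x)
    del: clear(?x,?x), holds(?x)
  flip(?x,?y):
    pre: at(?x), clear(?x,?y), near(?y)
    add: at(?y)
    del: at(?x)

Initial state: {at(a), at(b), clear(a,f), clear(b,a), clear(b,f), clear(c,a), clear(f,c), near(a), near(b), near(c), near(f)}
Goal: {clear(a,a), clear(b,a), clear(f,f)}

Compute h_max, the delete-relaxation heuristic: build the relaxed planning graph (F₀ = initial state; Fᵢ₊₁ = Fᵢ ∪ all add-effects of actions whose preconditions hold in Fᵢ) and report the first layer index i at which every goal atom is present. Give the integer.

F0 = init (11 atoms)
F1 = F0 ∪ {at(f), clear(a,a), clear(b,b)}  (14 atoms)
F2 = F1 ∪ {at(c), clear(f,f)}  (16 atoms)
goal ⊆ F2  ⇒  h_max = 2

2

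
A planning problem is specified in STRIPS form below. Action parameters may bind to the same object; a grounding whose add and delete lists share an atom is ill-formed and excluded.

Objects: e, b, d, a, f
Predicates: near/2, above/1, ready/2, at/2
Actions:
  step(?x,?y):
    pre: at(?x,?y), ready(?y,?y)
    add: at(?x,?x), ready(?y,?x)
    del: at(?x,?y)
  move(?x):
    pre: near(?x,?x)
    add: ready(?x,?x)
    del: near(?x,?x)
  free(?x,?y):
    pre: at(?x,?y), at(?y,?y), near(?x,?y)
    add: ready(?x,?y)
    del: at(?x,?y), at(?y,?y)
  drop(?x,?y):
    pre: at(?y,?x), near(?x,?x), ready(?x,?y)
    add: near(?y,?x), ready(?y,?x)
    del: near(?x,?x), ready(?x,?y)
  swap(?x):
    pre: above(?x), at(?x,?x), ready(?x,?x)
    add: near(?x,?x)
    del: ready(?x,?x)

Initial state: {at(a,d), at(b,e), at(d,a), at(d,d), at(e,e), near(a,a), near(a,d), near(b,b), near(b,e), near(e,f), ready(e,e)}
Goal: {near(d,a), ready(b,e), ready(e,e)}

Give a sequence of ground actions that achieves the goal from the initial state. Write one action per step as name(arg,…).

1. free(b,e)  →  {at(a,d), at(d,a), at(d,d), near(a,a), near(a,d), near(b,b), near(b,e), near(e,f), ready(b,e), ready(e,e)}
2. free(a,d)  →  {at(d,a), near(a,a), near(a,d), near(b,b), near(b,e), near(e,f), ready(a,d), ready(b,e), ready(e,e)}
3. drop(a,d)  →  {at(d,a), near(a,d), near(b,b), near(b,e), near(d,a), near(e,f), ready(b,e), ready(d,a), ready(e,e)}

free(b,e); free(a,d); drop(a,d)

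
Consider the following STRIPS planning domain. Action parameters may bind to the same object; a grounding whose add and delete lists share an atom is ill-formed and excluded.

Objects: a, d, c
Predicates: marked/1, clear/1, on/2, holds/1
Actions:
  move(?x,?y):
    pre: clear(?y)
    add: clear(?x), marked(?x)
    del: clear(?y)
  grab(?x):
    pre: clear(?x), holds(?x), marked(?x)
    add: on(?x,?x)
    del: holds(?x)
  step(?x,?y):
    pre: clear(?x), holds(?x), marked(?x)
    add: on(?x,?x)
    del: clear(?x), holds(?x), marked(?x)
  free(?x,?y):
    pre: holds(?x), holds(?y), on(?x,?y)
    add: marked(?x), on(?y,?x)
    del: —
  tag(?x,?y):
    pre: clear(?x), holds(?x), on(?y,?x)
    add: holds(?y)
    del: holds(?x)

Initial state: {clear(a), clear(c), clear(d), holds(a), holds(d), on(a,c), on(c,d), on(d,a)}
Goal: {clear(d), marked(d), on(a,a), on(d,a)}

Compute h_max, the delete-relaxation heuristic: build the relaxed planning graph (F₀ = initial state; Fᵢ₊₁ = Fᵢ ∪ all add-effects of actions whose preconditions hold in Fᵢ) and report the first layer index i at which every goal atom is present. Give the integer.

F0 = init (8 atoms)
F1 = F0 ∪ {holds(c), marked(a), marked(c), marked(d), on(a,d)}  (13 atoms)
F2 = F1 ∪ {on(a,a), on(c,a), on(c,c), on(d,c), on(d,d)}  (18 atoms)
goal ⊆ F2  ⇒  h_max = 2

2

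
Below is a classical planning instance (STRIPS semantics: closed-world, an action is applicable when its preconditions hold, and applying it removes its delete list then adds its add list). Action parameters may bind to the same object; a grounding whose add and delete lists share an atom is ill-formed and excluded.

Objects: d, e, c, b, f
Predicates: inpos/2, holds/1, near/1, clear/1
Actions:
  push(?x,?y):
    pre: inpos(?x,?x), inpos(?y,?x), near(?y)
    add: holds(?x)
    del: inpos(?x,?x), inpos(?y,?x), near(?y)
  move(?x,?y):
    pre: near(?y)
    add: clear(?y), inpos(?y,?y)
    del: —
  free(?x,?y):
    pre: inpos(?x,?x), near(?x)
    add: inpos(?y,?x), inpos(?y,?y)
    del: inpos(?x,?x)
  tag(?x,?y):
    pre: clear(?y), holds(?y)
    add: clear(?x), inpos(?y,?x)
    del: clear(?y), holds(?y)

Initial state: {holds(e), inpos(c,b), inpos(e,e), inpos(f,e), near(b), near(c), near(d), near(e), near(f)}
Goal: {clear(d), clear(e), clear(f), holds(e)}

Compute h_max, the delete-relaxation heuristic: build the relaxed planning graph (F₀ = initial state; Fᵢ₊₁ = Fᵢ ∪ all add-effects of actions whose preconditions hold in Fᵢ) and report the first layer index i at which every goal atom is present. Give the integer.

1

F0 = init (9 atoms)
F1 = F0 ∪ {clear(b), clear(c), clear(d), clear(e), clear(f), inpos(b,b), inpos(b,e), inpos(c,c), inpos(c,e), inpos(d,d), inpos(d,e), inpos(f,f)}  (21 atoms)
goal ⊆ F1  ⇒  h_max = 1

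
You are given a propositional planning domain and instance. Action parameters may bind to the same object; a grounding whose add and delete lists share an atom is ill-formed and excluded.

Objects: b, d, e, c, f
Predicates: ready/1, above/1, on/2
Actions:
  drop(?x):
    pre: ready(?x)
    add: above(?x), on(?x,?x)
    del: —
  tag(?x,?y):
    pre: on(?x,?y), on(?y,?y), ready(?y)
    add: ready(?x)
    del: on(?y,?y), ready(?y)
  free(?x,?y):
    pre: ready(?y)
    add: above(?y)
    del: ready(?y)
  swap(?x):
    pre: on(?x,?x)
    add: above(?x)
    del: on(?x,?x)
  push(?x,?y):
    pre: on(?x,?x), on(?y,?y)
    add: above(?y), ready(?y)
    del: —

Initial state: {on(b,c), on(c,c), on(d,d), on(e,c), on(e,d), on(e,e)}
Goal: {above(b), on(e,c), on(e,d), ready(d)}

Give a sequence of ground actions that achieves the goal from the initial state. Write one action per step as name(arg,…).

push(d,d); push(d,c); tag(b,c); drop(b)

1. push(d,d)  →  {above(d), on(b,c), on(c,c), on(d,d), on(e,c), on(e,d), on(e,e), ready(d)}
2. push(d,c)  →  {above(c), above(d), on(b,c), on(c,c), on(d,d), on(e,c), on(e,d), on(e,e), ready(c), ready(d)}
3. tag(b,c)  →  {above(c), above(d), on(b,c), on(d,d), on(e,c), on(e,d), on(e,e), ready(b), ready(d)}
4. drop(b)  →  {above(b), above(c), above(d), on(b,b), on(b,c), on(d,d), on(e,c), on(e,d), on(e,e), ready(b), ready(d)}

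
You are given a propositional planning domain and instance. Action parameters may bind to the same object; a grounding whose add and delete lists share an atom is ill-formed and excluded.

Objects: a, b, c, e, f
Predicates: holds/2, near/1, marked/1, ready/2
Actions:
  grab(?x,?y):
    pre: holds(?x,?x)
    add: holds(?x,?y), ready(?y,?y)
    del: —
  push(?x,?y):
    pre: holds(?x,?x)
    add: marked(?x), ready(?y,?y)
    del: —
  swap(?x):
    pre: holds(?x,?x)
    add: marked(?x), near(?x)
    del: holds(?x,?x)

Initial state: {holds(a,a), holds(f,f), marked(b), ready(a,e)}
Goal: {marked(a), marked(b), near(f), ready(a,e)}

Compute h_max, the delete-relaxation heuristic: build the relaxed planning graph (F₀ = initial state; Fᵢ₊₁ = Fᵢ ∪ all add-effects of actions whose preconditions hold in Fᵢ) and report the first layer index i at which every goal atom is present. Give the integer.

1

F0 = init (4 atoms)
F1 = F0 ∪ {holds(a,b), holds(a,c), holds(a,e), holds(a,f), holds(f,a), holds(f,b), holds(f,c), holds(f,e), marked(a), marked(f), near(a), near(f), ready(a,a), ready(b,b), ready(c,c), ready(e,e), ready(f,f)}  (21 atoms)
goal ⊆ F1  ⇒  h_max = 1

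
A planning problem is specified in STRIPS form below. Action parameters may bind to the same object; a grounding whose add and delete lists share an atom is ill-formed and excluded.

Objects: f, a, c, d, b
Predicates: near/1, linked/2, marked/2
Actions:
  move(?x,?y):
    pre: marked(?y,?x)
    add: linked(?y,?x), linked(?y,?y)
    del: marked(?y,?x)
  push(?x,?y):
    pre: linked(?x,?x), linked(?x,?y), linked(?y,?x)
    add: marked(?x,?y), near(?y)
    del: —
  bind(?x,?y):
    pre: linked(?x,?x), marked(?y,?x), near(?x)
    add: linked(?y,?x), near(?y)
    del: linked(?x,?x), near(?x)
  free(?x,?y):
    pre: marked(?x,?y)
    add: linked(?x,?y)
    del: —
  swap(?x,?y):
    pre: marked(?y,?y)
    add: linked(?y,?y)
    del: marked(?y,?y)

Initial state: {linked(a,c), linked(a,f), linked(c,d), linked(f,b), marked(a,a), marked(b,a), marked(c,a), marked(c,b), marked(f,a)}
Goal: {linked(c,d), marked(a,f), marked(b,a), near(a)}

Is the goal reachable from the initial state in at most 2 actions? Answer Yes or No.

No

1. move(a,f)  →  {linked(a,c), linked(a,f), linked(c,d), linked(f,a), linked(f,b), linked(f,f), marked(a,a), marked(b,a), marked(c,a), marked(c,b)}
2. move(a,a)  →  {linked(a,a), linked(a,c), linked(a,f), linked(c,d), linked(f,a), linked(f,b), linked(f,f), marked(b,a), marked(c,a), marked(c,b)}
3. push(f,a)  →  {linked(a,a), linked(a,c), linked(a,f), linked(c,d), linked(f,a), linked(f,b), linked(f,f), marked(b,a), marked(c,a), marked(c,b), marked(f,a), near(a)}
4. push(a,f)  →  {linked(a,a), linked(a,c), linked(a,f), linked(c,d), linked(f,a), linked(f,b), linked(f,f), marked(a,f), marked(b,a), marked(c,a), marked(c,b), marked(f,a), near(a), near(f)}
optimal plan length = 4; 4 > 2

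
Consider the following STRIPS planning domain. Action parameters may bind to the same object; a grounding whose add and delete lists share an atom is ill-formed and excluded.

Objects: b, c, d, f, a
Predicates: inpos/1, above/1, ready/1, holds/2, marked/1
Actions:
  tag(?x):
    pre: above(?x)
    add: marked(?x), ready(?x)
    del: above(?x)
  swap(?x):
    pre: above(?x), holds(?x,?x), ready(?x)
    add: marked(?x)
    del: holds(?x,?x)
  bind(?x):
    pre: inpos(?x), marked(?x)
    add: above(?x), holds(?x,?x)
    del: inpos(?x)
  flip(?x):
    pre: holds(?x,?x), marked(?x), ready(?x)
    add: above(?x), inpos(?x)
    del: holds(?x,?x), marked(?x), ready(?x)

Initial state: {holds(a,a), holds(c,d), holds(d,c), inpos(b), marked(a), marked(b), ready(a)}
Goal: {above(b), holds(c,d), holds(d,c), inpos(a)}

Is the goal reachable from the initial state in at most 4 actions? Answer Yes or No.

Yes

1. bind(b)  →  {above(b), holds(a,a), holds(b,b), holds(c,d), holds(d,c), marked(a), marked(b), ready(a)}
2. flip(a)  →  {above(a), above(b), holds(b,b), holds(c,d), holds(d,c), inpos(a), marked(b)}
optimal plan length = 2; 2 ≤ 4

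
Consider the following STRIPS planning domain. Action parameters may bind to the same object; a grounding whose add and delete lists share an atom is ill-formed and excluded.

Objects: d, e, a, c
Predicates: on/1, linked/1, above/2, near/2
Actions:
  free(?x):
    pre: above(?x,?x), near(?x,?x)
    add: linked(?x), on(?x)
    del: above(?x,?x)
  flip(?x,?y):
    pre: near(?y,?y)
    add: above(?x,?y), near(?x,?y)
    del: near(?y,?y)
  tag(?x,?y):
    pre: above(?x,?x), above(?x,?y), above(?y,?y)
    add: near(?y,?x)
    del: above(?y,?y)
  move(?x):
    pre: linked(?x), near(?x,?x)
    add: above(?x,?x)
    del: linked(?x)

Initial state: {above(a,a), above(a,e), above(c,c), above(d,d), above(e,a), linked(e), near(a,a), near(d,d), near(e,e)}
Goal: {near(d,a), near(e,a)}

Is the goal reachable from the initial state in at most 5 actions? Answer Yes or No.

1. flip(d,a)  →  {above(a,a), above(a,e), above(c,c), above(d,a), above(d,d), above(e,a), linked(e), near(d,a), near(d,d), near(e,e)}
2. tag(a,a)  →  {above(a,e), above(c,c), above(d,a), above(d,d), above(e,a), linked(e), near(a,a), near(d,a), near(d,d), near(e,e)}
3. flip(e,a)  →  {above(a,e), above(c,c), above(d,a), above(d,d), above(e,a), linked(e), near(d,a), near(d,d), near(e,a), near(e,e)}
optimal plan length = 3; 3 ≤ 5

Yes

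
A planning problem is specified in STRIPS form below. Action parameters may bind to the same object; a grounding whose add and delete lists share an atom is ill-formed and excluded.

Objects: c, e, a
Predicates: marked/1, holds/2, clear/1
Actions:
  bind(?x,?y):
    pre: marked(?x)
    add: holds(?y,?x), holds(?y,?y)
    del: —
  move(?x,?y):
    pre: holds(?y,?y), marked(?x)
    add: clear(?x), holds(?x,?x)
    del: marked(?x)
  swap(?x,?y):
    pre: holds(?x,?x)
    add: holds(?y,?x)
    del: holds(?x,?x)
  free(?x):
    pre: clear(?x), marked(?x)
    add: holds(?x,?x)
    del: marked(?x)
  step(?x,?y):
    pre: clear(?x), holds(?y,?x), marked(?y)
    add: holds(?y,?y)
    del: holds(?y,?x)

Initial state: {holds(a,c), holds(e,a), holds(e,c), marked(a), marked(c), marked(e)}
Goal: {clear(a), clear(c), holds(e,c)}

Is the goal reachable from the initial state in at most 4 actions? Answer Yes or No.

1. bind(c,c)  →  {holds(a,c), holds(c,c), holds(e,a), holds(e,c), marked(a), marked(c), marked(e)}
2. move(c,c)  →  {clear(c), holds(a,c), holds(c,c), holds(e,a), holds(e,c), marked(a), marked(e)}
3. move(a,c)  →  {clear(a), clear(c), holds(a,a), holds(a,c), holds(c,c), holds(e,a), holds(e,c), marked(e)}
optimal plan length = 3; 3 ≤ 4

Yes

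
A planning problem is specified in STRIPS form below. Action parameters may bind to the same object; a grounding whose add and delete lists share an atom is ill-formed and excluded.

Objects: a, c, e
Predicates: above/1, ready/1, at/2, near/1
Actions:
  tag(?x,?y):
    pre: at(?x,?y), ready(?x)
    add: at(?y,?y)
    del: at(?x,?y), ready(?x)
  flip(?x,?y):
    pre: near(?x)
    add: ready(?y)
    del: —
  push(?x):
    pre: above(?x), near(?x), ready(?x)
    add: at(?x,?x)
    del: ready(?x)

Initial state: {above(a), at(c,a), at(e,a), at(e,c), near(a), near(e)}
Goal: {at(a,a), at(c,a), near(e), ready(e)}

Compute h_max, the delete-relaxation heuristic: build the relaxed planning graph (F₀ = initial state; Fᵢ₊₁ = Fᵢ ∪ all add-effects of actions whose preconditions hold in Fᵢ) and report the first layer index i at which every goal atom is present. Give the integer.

F0 = init (6 atoms)
F1 = F0 ∪ {ready(a), ready(c), ready(e)}  (9 atoms)
F2 = F1 ∪ {at(a,a), at(c,c)}  (11 atoms)
goal ⊆ F2  ⇒  h_max = 2

2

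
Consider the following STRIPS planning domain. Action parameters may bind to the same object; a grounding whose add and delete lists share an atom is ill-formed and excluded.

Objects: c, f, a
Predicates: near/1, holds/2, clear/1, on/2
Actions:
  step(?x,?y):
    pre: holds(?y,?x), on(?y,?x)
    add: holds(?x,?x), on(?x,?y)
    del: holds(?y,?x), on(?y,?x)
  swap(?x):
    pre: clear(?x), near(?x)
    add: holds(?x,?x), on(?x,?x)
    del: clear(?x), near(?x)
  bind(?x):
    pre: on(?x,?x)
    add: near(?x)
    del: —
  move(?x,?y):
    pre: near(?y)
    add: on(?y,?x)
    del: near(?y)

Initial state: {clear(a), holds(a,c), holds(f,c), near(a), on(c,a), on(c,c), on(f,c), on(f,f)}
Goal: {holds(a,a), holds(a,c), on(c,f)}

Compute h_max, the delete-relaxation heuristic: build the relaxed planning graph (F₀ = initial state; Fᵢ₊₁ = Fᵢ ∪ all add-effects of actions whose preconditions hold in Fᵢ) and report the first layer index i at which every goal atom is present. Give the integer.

F0 = init (8 atoms)
F1 = F0 ∪ {holds(a,a), holds(c,c), near(c), near(f), on(a,a), on(a,c), on(a,f), on(c,f)}  (16 atoms)
goal ⊆ F1  ⇒  h_max = 1

1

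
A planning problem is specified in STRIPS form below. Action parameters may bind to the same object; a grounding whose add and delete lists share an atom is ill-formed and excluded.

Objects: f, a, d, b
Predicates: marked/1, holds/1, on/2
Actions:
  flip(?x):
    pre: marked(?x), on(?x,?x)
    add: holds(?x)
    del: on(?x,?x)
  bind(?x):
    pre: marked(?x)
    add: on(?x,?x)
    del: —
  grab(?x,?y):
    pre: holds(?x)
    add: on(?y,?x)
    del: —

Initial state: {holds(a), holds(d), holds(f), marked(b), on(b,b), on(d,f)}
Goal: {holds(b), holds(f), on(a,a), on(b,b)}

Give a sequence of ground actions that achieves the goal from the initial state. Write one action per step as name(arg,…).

flip(b); bind(b); grab(a,a)

1. flip(b)  →  {holds(a), holds(b), holds(d), holds(f), marked(b), on(d,f)}
2. bind(b)  →  {holds(a), holds(b), holds(d), holds(f), marked(b), on(b,b), on(d,f)}
3. grab(a,a)  →  {holds(a), holds(b), holds(d), holds(f), marked(b), on(a,a), on(b,b), on(d,f)}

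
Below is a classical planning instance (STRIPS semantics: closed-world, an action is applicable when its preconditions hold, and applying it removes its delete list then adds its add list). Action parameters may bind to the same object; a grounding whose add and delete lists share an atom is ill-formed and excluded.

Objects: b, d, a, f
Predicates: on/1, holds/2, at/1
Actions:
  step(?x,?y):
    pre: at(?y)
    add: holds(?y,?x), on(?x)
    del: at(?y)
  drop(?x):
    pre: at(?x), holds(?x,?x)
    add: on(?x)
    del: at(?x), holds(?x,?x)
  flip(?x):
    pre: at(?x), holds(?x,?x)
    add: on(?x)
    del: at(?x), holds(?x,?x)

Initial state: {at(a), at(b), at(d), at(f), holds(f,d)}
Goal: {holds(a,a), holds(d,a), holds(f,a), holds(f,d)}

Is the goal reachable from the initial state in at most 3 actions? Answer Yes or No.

Yes

1. step(a,d)  →  {at(a), at(b), at(f), holds(d,a), holds(f,d), on(a)}
2. step(a,a)  →  {at(b), at(f), holds(a,a), holds(d,a), holds(f,d), on(a)}
3. step(a,f)  →  {at(b), holds(a,a), holds(d,a), holds(f,a), holds(f,d), on(a)}
optimal plan length = 3; 3 ≤ 3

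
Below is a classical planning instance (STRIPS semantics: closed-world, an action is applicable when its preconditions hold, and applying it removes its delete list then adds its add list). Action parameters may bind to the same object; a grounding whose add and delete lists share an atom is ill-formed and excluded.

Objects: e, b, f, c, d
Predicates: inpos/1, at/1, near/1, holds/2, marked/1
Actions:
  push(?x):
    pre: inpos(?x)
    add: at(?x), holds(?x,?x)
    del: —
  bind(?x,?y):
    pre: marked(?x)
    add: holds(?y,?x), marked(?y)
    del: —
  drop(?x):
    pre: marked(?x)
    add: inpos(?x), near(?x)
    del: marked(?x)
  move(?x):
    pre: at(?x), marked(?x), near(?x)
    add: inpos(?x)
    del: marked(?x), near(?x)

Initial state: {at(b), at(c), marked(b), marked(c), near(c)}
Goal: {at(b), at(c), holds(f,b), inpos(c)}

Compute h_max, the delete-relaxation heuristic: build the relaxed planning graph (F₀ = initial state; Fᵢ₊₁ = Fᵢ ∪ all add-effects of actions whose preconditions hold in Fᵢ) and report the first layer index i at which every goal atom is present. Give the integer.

F0 = init (5 atoms)
F1 = F0 ∪ {holds(b,b), holds(b,c), holds(c,b), holds(c,c), holds(d,b), holds(d,c), holds(e,b), holds(e,c), holds(f,b), holds(f,c), inpos(b), inpos(c), marked(d), marked(e), marked(f), near(b)}  (21 atoms)
goal ⊆ F1  ⇒  h_max = 1

1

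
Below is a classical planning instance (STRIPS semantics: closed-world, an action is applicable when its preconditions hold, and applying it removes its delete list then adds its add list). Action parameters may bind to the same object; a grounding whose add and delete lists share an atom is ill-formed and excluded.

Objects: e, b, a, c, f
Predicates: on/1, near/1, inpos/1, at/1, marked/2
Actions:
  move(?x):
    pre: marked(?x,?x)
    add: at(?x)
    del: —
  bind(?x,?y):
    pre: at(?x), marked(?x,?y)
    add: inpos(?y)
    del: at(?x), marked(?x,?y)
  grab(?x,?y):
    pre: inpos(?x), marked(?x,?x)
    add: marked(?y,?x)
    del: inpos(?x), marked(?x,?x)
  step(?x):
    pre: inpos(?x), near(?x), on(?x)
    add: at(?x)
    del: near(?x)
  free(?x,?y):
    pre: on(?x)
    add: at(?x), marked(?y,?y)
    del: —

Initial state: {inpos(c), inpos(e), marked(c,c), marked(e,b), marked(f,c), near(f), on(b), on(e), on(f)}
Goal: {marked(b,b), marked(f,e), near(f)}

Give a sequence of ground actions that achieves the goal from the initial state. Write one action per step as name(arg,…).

1. free(e,e)  →  {at(e), inpos(c), inpos(e), marked(c,c), marked(e,b), marked(e,e), marked(f,c), near(f), on(b), on(e), on(f)}
2. grab(e,f)  →  {at(e), inpos(c), marked(c,c), marked(e,b), marked(f,c), marked(f,e), near(f), on(b), on(e), on(f)}
3. free(e,b)  →  {at(e), inpos(c), marked(b,b), marked(c,c), marked(e,b), marked(f,c), marked(f,e), near(f), on(b), on(e), on(f)}

free(e,e); grab(e,f); free(e,b)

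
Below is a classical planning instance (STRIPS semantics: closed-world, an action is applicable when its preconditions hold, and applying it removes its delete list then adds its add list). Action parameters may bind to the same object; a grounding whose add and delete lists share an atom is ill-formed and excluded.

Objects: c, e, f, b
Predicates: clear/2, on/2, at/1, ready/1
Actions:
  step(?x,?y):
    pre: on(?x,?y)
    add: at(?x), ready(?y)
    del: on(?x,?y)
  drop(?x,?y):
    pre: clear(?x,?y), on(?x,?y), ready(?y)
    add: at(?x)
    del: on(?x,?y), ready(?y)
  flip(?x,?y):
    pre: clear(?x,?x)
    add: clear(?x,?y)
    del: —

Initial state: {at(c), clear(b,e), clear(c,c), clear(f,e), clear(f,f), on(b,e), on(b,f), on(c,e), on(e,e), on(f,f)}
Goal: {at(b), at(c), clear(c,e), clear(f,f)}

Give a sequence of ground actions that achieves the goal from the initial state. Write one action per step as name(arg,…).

step(b,e); flip(c,e)

1. step(b,e)  →  {at(b), at(c), clear(b,e), clear(c,c), clear(f,e), clear(f,f), on(b,f), on(c,e), on(e,e), on(f,f), ready(e)}
2. flip(c,e)  →  {at(b), at(c), clear(b,e), clear(c,c), clear(c,e), clear(f,e), clear(f,f), on(b,f), on(c,e), on(e,e), on(f,f), ready(e)}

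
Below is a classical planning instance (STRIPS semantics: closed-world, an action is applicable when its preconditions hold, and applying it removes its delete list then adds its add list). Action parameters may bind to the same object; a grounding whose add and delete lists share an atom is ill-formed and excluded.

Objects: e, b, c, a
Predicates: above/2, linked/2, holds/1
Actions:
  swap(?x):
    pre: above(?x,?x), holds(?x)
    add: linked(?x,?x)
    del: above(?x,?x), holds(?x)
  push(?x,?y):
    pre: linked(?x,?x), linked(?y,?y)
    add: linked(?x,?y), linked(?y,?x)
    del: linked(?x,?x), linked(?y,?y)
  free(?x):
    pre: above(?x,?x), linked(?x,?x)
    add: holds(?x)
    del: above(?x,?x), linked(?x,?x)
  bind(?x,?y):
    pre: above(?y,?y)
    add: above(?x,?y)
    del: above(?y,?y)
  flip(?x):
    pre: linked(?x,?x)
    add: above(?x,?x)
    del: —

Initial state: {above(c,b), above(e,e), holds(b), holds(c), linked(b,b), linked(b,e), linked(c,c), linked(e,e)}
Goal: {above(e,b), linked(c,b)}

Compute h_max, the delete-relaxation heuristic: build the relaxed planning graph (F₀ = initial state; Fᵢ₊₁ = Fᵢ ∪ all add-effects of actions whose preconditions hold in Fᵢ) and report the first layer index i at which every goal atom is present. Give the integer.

F0 = init (8 atoms)
F1 = F0 ∪ {above(a,e), above(b,b), above(b,e), above(c,c), above(c,e), holds(e), linked(b,c), linked(c,b), linked(c,e), linked(e,b), linked(e,c)}  (19 atoms)
F2 = F1 ∪ {above(a,b), above(a,c), above(b,c), above(e,b), above(e,c)}  (24 atoms)
goal ⊆ F2  ⇒  h_max = 2

2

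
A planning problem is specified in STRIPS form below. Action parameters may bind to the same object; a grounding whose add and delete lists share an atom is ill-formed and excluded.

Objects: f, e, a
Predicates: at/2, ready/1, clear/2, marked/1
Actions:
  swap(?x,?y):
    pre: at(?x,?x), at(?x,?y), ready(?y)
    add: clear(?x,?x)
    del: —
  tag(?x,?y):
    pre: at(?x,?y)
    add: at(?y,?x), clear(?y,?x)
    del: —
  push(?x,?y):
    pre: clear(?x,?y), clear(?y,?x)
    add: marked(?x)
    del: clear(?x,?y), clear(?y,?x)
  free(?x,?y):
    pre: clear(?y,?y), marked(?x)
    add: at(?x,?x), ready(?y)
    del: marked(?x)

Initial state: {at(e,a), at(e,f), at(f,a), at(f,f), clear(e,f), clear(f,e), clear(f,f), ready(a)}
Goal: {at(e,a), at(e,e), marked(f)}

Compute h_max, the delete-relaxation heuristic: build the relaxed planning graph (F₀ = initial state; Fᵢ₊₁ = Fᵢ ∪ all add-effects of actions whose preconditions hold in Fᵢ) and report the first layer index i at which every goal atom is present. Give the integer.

F0 = init (8 atoms)
F1 = F0 ∪ {at(a,e), at(a,f), at(f,e), clear(a,e), clear(a,f), marked(e), marked(f)}  (15 atoms)
F2 = F1 ∪ {at(e,e), clear(e,a), clear(f,a), ready(f)}  (19 atoms)
goal ⊆ F2  ⇒  h_max = 2

2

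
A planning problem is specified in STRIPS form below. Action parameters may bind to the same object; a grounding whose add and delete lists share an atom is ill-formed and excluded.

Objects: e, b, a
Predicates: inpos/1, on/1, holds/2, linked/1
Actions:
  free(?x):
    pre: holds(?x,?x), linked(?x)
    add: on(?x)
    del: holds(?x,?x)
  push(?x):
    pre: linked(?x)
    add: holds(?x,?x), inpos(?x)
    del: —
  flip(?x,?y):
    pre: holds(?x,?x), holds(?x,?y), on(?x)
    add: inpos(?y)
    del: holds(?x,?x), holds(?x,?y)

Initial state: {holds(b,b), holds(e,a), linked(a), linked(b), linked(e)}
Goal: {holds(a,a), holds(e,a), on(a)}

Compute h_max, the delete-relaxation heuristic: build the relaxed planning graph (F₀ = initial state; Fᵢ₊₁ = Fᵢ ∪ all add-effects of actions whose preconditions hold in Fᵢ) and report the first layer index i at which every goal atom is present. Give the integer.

F0 = init (5 atoms)
F1 = F0 ∪ {holds(a,a), holds(e,e), inpos(a), inpos(b), inpos(e), on(b)}  (11 atoms)
F2 = F1 ∪ {on(a), on(e)}  (13 atoms)
goal ⊆ F2  ⇒  h_max = 2

2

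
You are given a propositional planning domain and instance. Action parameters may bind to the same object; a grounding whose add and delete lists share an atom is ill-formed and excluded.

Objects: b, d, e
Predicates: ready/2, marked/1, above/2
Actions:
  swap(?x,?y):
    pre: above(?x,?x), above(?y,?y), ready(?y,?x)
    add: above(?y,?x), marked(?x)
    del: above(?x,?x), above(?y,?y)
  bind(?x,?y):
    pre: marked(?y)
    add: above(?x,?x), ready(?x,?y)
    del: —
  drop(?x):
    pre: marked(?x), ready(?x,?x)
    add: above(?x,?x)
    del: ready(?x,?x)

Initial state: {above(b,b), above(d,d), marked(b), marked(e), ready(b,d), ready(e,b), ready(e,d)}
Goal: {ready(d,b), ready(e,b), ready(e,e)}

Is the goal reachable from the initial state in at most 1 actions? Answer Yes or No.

No

1. bind(d,b)  →  {above(b,b), above(d,d), marked(b), marked(e), ready(b,d), ready(d,b), ready(e,b), ready(e,d)}
2. bind(e,e)  →  {above(b,b), above(d,d), above(e,e), marked(b), marked(e), ready(b,d), ready(d,b), ready(e,b), ready(e,d), ready(e,e)}
optimal plan length = 2; 2 > 1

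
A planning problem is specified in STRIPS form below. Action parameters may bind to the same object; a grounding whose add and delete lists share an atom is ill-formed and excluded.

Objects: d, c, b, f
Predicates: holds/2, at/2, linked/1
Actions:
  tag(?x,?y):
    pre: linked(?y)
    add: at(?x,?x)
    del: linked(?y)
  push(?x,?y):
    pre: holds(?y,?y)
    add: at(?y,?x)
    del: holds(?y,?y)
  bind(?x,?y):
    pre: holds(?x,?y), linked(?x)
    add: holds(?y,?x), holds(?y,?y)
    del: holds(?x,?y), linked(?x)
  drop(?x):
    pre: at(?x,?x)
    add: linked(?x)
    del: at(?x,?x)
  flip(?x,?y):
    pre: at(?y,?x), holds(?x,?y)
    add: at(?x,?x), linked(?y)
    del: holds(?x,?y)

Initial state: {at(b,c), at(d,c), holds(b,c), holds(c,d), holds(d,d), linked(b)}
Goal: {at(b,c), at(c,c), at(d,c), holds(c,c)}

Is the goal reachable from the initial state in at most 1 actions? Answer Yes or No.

1. bind(b,c)  →  {at(b,c), at(d,c), holds(c,b), holds(c,c), holds(c,d), holds(d,d)}
2. flip(c,d)  →  {at(b,c), at(c,c), at(d,c), holds(c,b), holds(c,c), holds(d,d), linked(d)}
optimal plan length = 2; 2 > 1

No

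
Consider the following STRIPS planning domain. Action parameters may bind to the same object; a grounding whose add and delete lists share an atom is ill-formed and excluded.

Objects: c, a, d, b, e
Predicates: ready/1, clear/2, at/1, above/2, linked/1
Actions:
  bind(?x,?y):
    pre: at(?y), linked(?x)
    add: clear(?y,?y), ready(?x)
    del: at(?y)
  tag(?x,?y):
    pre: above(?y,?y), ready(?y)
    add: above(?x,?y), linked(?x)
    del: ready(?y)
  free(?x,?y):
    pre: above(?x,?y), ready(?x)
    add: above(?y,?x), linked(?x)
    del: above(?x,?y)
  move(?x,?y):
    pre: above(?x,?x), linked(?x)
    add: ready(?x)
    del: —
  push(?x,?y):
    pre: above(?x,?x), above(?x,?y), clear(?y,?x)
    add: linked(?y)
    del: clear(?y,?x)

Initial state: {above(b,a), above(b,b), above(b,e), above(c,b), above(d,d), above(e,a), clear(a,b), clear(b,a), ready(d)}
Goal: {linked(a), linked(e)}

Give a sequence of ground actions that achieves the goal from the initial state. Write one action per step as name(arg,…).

1. tag(e,d)  →  {above(b,a), above(b,b), above(b,e), above(c,b), above(d,d), above(e,a), above(e,d), clear(a,b), clear(b,a), linked(e)}
2. push(b,a)  →  {above(b,a), above(b,b), above(b,e), above(c,b), above(d,d), above(e,a), above(e,d), clear(b,a), linked(a), linked(e)}

tag(e,d); push(b,a)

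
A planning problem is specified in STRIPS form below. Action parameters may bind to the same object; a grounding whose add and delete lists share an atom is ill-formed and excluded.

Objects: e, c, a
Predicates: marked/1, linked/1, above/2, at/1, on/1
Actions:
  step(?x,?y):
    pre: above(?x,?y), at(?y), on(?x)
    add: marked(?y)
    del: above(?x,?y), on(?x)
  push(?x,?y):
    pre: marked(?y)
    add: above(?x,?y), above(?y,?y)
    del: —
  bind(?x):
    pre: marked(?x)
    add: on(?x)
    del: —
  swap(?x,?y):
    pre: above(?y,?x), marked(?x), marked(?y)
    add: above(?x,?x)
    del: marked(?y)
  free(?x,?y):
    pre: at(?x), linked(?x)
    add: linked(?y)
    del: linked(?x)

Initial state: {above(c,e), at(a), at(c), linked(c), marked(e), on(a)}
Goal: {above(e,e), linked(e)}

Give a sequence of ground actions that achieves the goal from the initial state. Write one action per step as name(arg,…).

1. push(e,e)  →  {above(c,e), above(e,e), at(a), at(c), linked(c), marked(e), on(a)}
2. free(c,e)  →  {above(c,e), above(e,e), at(a), at(c), linked(e), marked(e), on(a)}

push(e,e); free(c,e)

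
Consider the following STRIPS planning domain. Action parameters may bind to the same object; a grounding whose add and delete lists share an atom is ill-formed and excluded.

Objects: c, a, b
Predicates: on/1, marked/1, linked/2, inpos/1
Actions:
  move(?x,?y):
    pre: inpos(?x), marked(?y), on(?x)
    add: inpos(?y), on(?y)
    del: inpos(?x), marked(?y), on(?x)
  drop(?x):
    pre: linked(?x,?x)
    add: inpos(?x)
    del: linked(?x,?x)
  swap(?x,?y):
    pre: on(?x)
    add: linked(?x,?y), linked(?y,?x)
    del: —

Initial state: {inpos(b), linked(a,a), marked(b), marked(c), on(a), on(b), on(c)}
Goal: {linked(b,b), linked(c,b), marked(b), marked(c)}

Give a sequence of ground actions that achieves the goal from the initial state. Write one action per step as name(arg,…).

swap(c,b); swap(b,b)

1. swap(c,b)  →  {inpos(b), linked(a,a), linked(b,c), linked(c,b), marked(b), marked(c), on(a), on(b), on(c)}
2. swap(b,b)  →  {inpos(b), linked(a,a), linked(b,b), linked(b,c), linked(c,b), marked(b), marked(c), on(a), on(b), on(c)}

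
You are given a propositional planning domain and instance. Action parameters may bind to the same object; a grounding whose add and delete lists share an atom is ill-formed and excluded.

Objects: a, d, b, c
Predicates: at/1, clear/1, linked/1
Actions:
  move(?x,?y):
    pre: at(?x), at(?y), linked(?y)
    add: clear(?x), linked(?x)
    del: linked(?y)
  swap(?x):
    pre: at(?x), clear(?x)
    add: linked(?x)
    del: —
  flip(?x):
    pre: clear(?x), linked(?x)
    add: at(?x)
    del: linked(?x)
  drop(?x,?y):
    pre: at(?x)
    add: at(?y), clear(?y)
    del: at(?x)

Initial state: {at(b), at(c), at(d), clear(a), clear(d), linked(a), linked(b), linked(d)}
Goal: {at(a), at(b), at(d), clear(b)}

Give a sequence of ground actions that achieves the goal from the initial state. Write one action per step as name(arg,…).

move(b,d); flip(a)

1. move(b,d)  →  {at(b), at(c), at(d), clear(a), clear(b), clear(d), linked(a), linked(b)}
2. flip(a)  →  {at(a), at(b), at(c), at(d), clear(a), clear(b), clear(d), linked(b)}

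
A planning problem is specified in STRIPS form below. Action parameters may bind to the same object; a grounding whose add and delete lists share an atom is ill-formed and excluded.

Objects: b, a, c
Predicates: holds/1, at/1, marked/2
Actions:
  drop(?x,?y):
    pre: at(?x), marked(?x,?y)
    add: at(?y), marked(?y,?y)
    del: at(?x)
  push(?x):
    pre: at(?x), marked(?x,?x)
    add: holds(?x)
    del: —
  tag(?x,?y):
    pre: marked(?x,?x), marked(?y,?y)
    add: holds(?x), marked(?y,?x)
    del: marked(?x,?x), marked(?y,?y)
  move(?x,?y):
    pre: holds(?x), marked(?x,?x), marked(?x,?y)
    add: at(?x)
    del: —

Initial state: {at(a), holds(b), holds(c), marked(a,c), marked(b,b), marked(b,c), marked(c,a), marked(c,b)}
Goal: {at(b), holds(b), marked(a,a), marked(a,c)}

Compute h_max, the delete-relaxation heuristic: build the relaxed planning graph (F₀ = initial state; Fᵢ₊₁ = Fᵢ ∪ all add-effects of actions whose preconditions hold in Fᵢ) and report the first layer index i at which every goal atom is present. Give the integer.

F0 = init (8 atoms)
F1 = F0 ∪ {at(b), at(c), marked(c,c)}  (11 atoms)
F2 = F1 ∪ {marked(a,a)}  (12 atoms)
goal ⊆ F2  ⇒  h_max = 2

2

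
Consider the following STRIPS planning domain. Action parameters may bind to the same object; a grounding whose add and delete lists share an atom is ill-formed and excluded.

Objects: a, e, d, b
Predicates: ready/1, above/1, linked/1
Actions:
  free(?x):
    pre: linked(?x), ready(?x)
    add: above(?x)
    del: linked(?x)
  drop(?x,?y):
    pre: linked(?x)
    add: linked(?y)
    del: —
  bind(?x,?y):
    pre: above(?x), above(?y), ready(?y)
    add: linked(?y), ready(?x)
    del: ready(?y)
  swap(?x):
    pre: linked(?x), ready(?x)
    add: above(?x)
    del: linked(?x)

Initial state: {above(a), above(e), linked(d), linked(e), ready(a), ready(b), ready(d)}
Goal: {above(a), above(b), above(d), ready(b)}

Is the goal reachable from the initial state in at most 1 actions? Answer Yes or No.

1. free(d)  →  {above(a), above(d), above(e), linked(e), ready(a), ready(b), ready(d)}
2. drop(e,b)  →  {above(a), above(d), above(e), linked(b), linked(e), ready(a), ready(b), ready(d)}
3. free(b)  →  {above(a), above(b), above(d), above(e), linked(e), ready(a), ready(b), ready(d)}
optimal plan length = 3; 3 > 1

No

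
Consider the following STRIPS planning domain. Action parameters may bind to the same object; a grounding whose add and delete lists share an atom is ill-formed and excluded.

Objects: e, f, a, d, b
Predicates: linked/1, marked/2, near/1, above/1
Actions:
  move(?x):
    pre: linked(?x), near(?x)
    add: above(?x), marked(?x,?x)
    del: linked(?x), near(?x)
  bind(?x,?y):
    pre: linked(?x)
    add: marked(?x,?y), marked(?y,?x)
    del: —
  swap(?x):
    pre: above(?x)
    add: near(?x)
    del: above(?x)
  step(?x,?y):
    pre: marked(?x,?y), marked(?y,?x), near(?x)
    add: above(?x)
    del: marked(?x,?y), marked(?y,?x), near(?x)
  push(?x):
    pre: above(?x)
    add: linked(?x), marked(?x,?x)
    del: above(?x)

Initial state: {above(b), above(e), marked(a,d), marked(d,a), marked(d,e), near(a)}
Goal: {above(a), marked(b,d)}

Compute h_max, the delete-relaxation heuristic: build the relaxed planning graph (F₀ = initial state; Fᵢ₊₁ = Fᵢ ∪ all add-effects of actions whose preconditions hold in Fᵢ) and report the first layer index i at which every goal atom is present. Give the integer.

F0 = init (6 atoms)
F1 = F0 ∪ {above(a), linked(b), linked(e), marked(b,b), marked(e,e), near(b), near(e)}  (13 atoms)
F2 = F1 ∪ {linked(a), marked(a,a), marked(a,b), marked(a,e), marked(b,a), marked(b,d), marked(b,e), marked(b,f), marked(d,b), marked(e,a), marked(e,b), marked(e,d), marked(e,f), marked(f,b), marked(f,e)}  (28 atoms)
goal ⊆ F2  ⇒  h_max = 2

2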